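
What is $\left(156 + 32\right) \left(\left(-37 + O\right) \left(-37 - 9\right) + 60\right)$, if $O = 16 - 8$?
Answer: $262072$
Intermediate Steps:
$O = 8$ ($O = 16 - 8 = 8$)
$\left(156 + 32\right) \left(\left(-37 + O\right) \left(-37 - 9\right) + 60\right) = \left(156 + 32\right) \left(\left(-37 + 8\right) \left(-37 - 9\right) + 60\right) = 188 \left(\left(-29\right) \left(-46\right) + 60\right) = 188 \left(1334 + 60\right) = 188 \cdot 1394 = 262072$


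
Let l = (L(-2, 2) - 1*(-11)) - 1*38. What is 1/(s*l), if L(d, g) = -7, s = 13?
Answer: -1/442 ≈ -0.0022624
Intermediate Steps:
l = -34 (l = (-7 - 1*(-11)) - 1*38 = (-7 + 11) - 38 = 4 - 38 = -34)
1/(s*l) = 1/(13*(-34)) = 1/(-442) = -1/442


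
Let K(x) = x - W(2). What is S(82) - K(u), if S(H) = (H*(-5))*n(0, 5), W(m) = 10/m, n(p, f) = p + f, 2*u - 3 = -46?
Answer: -4047/2 ≈ -2023.5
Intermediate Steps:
u = -43/2 (u = 3/2 + (1/2)*(-46) = 3/2 - 23 = -43/2 ≈ -21.500)
n(p, f) = f + p
S(H) = -25*H (S(H) = (H*(-5))*(5 + 0) = -5*H*5 = -25*H)
K(x) = -5 + x (K(x) = x - 10/2 = x - 1*5 = x - 5 = -5 + x)
S(82) - K(u) = -25*82 - (-5 - 43/2) = -2050 - 1*(-53/2) = -2050 + 53/2 = -4047/2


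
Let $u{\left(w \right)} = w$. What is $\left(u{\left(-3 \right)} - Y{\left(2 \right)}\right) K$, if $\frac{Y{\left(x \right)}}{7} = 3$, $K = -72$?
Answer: $1728$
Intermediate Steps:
$Y{\left(x \right)} = 21$ ($Y{\left(x \right)} = 7 \cdot 3 = 21$)
$\left(u{\left(-3 \right)} - Y{\left(2 \right)}\right) K = \left(-3 - 21\right) \left(-72\right) = \left(-24\right) \left(-72\right) = 1728$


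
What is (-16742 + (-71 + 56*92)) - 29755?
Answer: -41416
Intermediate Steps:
(-16742 + (-71 + 56*92)) - 29755 = (-16742 + (-71 + 5152)) - 29755 = (-16742 + 5081) - 29755 = -11661 - 29755 = -41416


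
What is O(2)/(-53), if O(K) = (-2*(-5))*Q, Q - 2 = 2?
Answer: -40/53 ≈ -0.75472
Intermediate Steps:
Q = 4 (Q = 2 + 2 = 4)
O(K) = 40 (O(K) = -2*(-5)*4 = 10*4 = 40)
O(2)/(-53) = 40/(-53) = -1/53*40 = -40/53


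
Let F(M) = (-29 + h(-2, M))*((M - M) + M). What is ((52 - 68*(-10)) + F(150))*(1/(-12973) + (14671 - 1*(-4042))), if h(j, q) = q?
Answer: 4583865089736/12973 ≈ 3.5334e+8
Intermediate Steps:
F(M) = M*(-29 + M) (F(M) = (-29 + M)*((M - M) + M) = (-29 + M)*(0 + M) = (-29 + M)*M = M*(-29 + M))
((52 - 68*(-10)) + F(150))*(1/(-12973) + (14671 - 1*(-4042))) = ((52 - 68*(-10)) + 150*(-29 + 150))*(1/(-12973) + (14671 - 1*(-4042))) = ((52 + 680) + 150*121)*(-1/12973 + (14671 + 4042)) = (732 + 18150)*(-1/12973 + 18713) = 18882*(242763748/12973) = 4583865089736/12973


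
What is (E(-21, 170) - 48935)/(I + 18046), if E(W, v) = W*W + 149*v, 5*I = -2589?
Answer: -115820/87641 ≈ -1.3215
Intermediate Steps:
I = -2589/5 (I = (1/5)*(-2589) = -2589/5 ≈ -517.80)
E(W, v) = W**2 + 149*v
(E(-21, 170) - 48935)/(I + 18046) = (((-21)**2 + 149*170) - 48935)/(-2589/5 + 18046) = ((441 + 25330) - 48935)/(87641/5) = (25771 - 48935)*(5/87641) = -23164*5/87641 = -115820/87641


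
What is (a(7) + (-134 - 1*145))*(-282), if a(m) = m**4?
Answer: -598404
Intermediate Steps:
(a(7) + (-134 - 1*145))*(-282) = (7**4 + (-134 - 1*145))*(-282) = (2401 + (-134 - 145))*(-282) = (2401 - 279)*(-282) = 2122*(-282) = -598404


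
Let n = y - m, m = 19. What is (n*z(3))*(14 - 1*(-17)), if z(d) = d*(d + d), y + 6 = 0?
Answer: -13950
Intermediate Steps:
y = -6 (y = -6 + 0 = -6)
z(d) = 2*d**2 (z(d) = d*(2*d) = 2*d**2)
n = -25 (n = -6 - 1*19 = -6 - 19 = -25)
(n*z(3))*(14 - 1*(-17)) = (-50*3**2)*(14 - 1*(-17)) = (-50*9)*(14 + 17) = -25*18*31 = -450*31 = -13950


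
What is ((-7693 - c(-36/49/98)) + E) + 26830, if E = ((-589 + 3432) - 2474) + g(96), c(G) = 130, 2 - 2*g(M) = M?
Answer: 19329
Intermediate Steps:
g(M) = 1 - M/2
E = 322 (E = ((-589 + 3432) - 2474) + (1 - ½*96) = (2843 - 2474) + (1 - 48) = 369 - 47 = 322)
((-7693 - c(-36/49/98)) + E) + 26830 = ((-7693 - 1*130) + 322) + 26830 = ((-7693 - 130) + 322) + 26830 = (-7823 + 322) + 26830 = -7501 + 26830 = 19329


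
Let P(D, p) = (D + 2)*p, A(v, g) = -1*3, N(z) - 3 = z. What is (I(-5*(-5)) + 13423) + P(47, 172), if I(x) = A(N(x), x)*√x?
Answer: 21836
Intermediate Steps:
N(z) = 3 + z
A(v, g) = -3
I(x) = -3*√x
P(D, p) = p*(2 + D) (P(D, p) = (2 + D)*p = p*(2 + D))
(I(-5*(-5)) + 13423) + P(47, 172) = (-3*√(-5*(-5)) + 13423) + 172*(2 + 47) = (-3*√25 + 13423) + 172*49 = (-3*5 + 13423) + 8428 = (-15 + 13423) + 8428 = 13408 + 8428 = 21836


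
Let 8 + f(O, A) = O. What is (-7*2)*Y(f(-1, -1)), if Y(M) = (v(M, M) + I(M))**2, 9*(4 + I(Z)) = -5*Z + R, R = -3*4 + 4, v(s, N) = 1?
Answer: -1400/81 ≈ -17.284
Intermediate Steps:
f(O, A) = -8 + O
R = -8 (R = -12 + 4 = -8)
I(Z) = -44/9 - 5*Z/9 (I(Z) = -4 + (-5*Z - 8)/9 = -4 + (-8 - 5*Z)/9 = -4 + (-8/9 - 5*Z/9) = -44/9 - 5*Z/9)
Y(M) = (-35/9 - 5*M/9)**2 (Y(M) = (1 + (-44/9 - 5*M/9))**2 = (-35/9 - 5*M/9)**2)
(-7*2)*Y(f(-1, -1)) = (-7*2)*(25*(7 + (-8 - 1))**2/81) = -350*(7 - 9)**2/81 = -350*(-2)**2/81 = -350*4/81 = -14*100/81 = -1400/81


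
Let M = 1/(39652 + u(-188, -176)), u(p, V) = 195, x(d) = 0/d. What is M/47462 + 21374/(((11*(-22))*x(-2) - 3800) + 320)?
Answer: -10105725059989/1645359933180 ≈ -6.1420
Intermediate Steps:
x(d) = 0
M = 1/39847 (M = 1/(39652 + 195) = 1/39847 ≈ 2.5096e-5)
M/47462 + 21374/(((11*(-22))*x(-2) - 3800) + 320) = (1/39847)/47462 + 21374/(((11*(-22))*0 - 3800) + 320) = (1/39847)*(1/47462) + 21374/((-242*0 - 3800) + 320) = 1/1891218314 + 21374/((0 - 3800) + 320) = 1/1891218314 + 21374/(-3800 + 320) = 1/1891218314 + 21374/(-3480) = 1/1891218314 + 21374*(-1/3480) = 1/1891218314 - 10687/1740 = -10105725059989/1645359933180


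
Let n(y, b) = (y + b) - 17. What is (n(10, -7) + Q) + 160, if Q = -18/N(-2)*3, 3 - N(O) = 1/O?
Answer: 914/7 ≈ 130.57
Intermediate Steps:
n(y, b) = -17 + b + y (n(y, b) = (b + y) - 17 = -17 + b + y)
N(O) = 3 - 1/O
Q = -108/7 (Q = -18/(3 - 1/(-2))*3 = -18/(3 - 1*(-1/2))*3 = -18/(3 + 1/2)*3 = -18/7/2*3 = -18*2/7*3 = -6*6/7*3 = -36/7*3 = -108/7 ≈ -15.429)
(n(10, -7) + Q) + 160 = ((-17 - 7 + 10) - 108/7) + 160 = (-14 - 108/7) + 160 = -206/7 + 160 = 914/7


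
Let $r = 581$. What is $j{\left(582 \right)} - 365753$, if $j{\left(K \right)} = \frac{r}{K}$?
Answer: $- \frac{212867665}{582} \approx -3.6575 \cdot 10^{5}$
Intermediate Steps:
$j{\left(K \right)} = \frac{581}{K}$
$j{\left(582 \right)} - 365753 = \frac{581}{582} - 365753 = - \frac{212867665}{582}$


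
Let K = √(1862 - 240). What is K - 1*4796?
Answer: -4796 + √1622 ≈ -4755.7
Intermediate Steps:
K = √1622 ≈ 40.274
K - 1*4796 = √1622 - 1*4796 = √1622 - 4796 = -4796 + √1622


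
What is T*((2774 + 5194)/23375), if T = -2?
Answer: -15936/23375 ≈ -0.68175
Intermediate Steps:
T*((2774 + 5194)/23375) = -2*(2774 + 5194)/23375 = -15936/23375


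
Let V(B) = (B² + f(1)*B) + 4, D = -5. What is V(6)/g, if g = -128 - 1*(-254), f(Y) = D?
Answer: 5/63 ≈ 0.079365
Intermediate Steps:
f(Y) = -5
g = 126 (g = -128 + 254 = 126)
V(B) = 4 + B² - 5*B (V(B) = (B² - 5*B) + 4 = 4 + B² - 5*B)
V(6)/g = (4 + 6² - 5*6)/126 = (4 + 36 - 30)*(1/126) = 10*(1/126) = 5/63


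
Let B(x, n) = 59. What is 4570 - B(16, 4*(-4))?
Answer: 4511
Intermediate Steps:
4570 - B(16, 4*(-4)) = 4570 - 1*59 = 4570 - 59 = 4511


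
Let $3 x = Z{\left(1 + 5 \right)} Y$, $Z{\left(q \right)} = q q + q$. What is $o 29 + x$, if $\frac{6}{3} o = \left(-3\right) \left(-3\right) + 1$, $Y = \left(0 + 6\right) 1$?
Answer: $229$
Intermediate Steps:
$Z{\left(q \right)} = q + q^{2}$ ($Z{\left(q \right)} = q^{2} + q = q + q^{2}$)
$Y = 6$ ($Y = 6 \cdot 1 = 6$)
$o = 5$ ($o = \frac{\left(-3\right) \left(-3\right) + 1}{2} = \frac{9 + 1}{2} = \frac{1}{2} \cdot 10 = 5$)
$x = 84$ ($x = \frac{\left(1 + 5\right) \left(1 + \left(1 + 5\right)\right) 6}{3} = \frac{6 \left(1 + 6\right) 6}{3} = \frac{6 \cdot 7 \cdot 6}{3} = \frac{42 \cdot 6}{3} = \frac{1}{3} \cdot 252 = 84$)
$o 29 + x = 5 \cdot 29 + 84 = 145 + 84 = 229$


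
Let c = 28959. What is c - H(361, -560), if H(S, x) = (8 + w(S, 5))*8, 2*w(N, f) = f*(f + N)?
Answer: 21575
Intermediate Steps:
w(N, f) = f*(N + f)/2 (w(N, f) = (f*(f + N))/2 = (f*(N + f))/2 = f*(N + f)/2)
H(S, x) = 164 + 20*S (H(S, x) = (8 + (½)*5*(S + 5))*8 = (8 + (½)*5*(5 + S))*8 = (8 + (25/2 + 5*S/2))*8 = (41/2 + 5*S/2)*8 = 164 + 20*S)
c - H(361, -560) = 28959 - (164 + 20*361) = 28959 - (164 + 7220) = 28959 - 1*7384 = 28959 - 7384 = 21575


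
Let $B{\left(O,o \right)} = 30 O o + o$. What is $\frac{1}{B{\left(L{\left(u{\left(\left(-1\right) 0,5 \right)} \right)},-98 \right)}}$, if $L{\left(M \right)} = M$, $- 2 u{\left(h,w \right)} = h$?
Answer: $- \frac{1}{98} \approx -0.010204$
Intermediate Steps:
$u{\left(h,w \right)} = - \frac{h}{2}$
$B{\left(O,o \right)} = o + 30 O o$ ($B{\left(O,o \right)} = 30 O o + o = o + 30 O o$)
$\frac{1}{B{\left(L{\left(u{\left(\left(-1\right) 0,5 \right)} \right)},-98 \right)}} = \frac{1}{\left(-98\right) \left(1 + 30 \left(- \frac{\left(-1\right) 0}{2}\right)\right)} = \frac{1}{\left(-98\right) \left(1 + 30 \left(\left(- \frac{1}{2}\right) 0\right)\right)} = \frac{1}{\left(-98\right) \left(1 + 30 \cdot 0\right)} = \frac{1}{\left(-98\right) \left(1 + 0\right)} = \frac{1}{\left(-98\right) 1} = \frac{1}{-98} = - \frac{1}{98}$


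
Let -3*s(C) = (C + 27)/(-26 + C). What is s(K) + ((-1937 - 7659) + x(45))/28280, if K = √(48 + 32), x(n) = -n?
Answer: 1219213/12641160 + 53*√5/447 ≈ 0.36157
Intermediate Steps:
K = 4*√5 (K = √80 = 4*√5 ≈ 8.9443)
s(C) = -(27 + C)/(3*(-26 + C)) (s(C) = -(C + 27)/(3*(-26 + C)) = -(27 + C)/(3*(-26 + C)))
s(K) + ((-1937 - 7659) + x(45))/28280 = (-27 - 4*√5)/(3*(-26 + 4*√5)) + ((-1937 - 7659) - 1*45)/28280 = (-27 - 4*√5)/(3*(-26 + 4*√5)) + (-9596 - 45)*(1/28280) = (-27 - 4*√5)/(3*(-26 + 4*√5)) - 9641*1/28280 = (-27 - 4*√5)/(3*(-26 + 4*√5)) - 9641/28280 = -9641/28280 + (-27 - 4*√5)/(3*(-26 + 4*√5))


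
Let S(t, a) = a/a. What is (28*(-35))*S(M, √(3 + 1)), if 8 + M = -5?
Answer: -980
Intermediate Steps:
M = -13 (M = -8 - 5 = -13)
S(t, a) = 1
(28*(-35))*S(M, √(3 + 1)) = (28*(-35))*1 = -980*1 = -980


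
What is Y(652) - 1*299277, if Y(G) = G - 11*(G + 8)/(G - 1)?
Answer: -64804045/217 ≈ -2.9864e+5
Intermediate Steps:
Y(G) = G - 11*(8 + G)/(-1 + G)
Y(652) - 1*299277 = (-88 + 652² - 12*652)/(-1 + 652) - 1*299277 = (-88 + 425104 - 7824)/651 - 299277 = (1/651)*417192 - 299277 = 139064/217 - 299277 = -64804045/217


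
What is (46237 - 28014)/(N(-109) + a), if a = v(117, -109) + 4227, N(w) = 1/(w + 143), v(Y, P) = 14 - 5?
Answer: 619582/144025 ≈ 4.3019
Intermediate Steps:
v(Y, P) = 9
N(w) = 1/(143 + w)
a = 4236 (a = 9 + 4227 = 4236)
(46237 - 28014)/(N(-109) + a) = (46237 - 28014)/(1/(143 - 109) + 4236) = 18223/(1/34 + 4236) = 18223/(144025/34) = 18223*(34/144025) = 619582/144025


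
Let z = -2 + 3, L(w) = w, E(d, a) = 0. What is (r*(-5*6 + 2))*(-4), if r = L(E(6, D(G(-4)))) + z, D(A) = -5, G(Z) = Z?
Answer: 112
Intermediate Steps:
z = 1
r = 1 (r = 0 + 1 = 1)
(r*(-5*6 + 2))*(-4) = (1*(-5*6 + 2))*(-4) = (1*(-30 + 2))*(-4) = (1*(-28))*(-4) = -28*(-4) = 112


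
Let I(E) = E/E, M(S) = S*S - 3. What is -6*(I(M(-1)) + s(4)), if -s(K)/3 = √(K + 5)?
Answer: 48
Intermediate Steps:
s(K) = -3*√(5 + K) (s(K) = -3*√(K + 5) = -3*√(5 + K))
M(S) = -3 + S² (M(S) = S² - 3 = -3 + S²)
I(E) = 1
-6*(I(M(-1)) + s(4)) = -6*(1 - 3*√(5 + 4)) = -6*(1 - 3*√9) = -6*(1 - 3*3) = -6*(1 - 9) = -6*(-8) = 48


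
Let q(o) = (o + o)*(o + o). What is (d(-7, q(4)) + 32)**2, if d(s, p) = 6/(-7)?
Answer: 47524/49 ≈ 969.88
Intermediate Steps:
q(o) = 4*o**2 (q(o) = (2*o)*(2*o) = 4*o**2)
d(s, p) = -6/7 (d(s, p) = 6*(-1/7) = -6/7)
(d(-7, q(4)) + 32)**2 = (-6/7 + 32)**2 = (218/7)**2 = 47524/49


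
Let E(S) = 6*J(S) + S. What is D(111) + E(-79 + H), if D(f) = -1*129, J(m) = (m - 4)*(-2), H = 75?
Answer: -37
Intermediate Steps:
J(m) = 8 - 2*m (J(m) = (-4 + m)*(-2) = 8 - 2*m)
D(f) = -129
E(S) = 48 - 11*S (E(S) = 6*(8 - 2*S) + S = (48 - 12*S) + S = 48 - 11*S)
D(111) + E(-79 + H) = -129 + (48 - 11*(-79 + 75)) = -129 + (48 - 11*(-4)) = -129 + (48 + 44) = -129 + 92 = -37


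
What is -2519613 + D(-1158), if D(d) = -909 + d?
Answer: -2521680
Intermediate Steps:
-2519613 + D(-1158) = -2519613 + (-909 - 1158) = -2519613 - 2067 = -2521680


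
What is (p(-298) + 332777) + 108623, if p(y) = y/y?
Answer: 441401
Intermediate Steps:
p(y) = 1
(p(-298) + 332777) + 108623 = (1 + 332777) + 108623 = 332778 + 108623 = 441401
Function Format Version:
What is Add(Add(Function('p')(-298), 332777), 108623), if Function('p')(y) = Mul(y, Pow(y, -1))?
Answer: 441401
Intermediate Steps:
Function('p')(y) = 1
Add(Add(Function('p')(-298), 332777), 108623) = Add(Add(1, 332777), 108623) = Add(332778, 108623) = 441401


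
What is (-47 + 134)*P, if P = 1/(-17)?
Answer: -87/17 ≈ -5.1176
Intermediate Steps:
P = -1/17 ≈ -0.058824
(-47 + 134)*P = (-47 + 134)*(-1/17) = 87*(-1/17) = -87/17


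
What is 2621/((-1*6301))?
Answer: -2621/6301 ≈ -0.41597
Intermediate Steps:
2621/((-1*6301)) = 2621/(-6301) = 2621*(-1/6301) = -2621/6301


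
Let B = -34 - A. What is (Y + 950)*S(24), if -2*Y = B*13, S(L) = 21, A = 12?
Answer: 26229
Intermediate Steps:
B = -46 (B = -34 - 1*12 = -34 - 12 = -46)
Y = 299 (Y = -(-23)*13 = -½*(-598) = 299)
(Y + 950)*S(24) = (299 + 950)*21 = 1249*21 = 26229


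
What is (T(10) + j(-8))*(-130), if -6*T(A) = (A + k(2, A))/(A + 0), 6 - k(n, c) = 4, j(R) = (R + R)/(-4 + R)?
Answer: -442/3 ≈ -147.33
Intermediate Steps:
j(R) = 2*R/(-4 + R) (j(R) = (2*R)/(-4 + R) = 2*R/(-4 + R))
k(n, c) = 2 (k(n, c) = 6 - 1*4 = 6 - 4 = 2)
T(A) = -(2 + A)/(6*A) (T(A) = -(A + 2)/(6*(A + 0)) = -(2 + A)/(6*A))
(T(10) + j(-8))*(-130) = ((⅙)*(-2 - 1*10)/10 + 2*(-8)/(-4 - 8))*(-130) = ((⅙)*(⅒)*(-2 - 10) + 2*(-8)/(-12))*(-130) = ((⅙)*(⅒)*(-12) + 2*(-8)*(-1/12))*(-130) = (-⅕ + 4/3)*(-130) = (17/15)*(-130) = -442/3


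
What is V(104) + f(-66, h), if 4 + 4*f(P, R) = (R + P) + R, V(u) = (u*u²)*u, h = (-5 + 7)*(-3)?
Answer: 233971671/2 ≈ 1.1699e+8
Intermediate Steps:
h = -6 (h = 2*(-3) = -6)
V(u) = u⁴ (V(u) = u³*u = u⁴)
f(P, R) = -1 + R/2 + P/4 (f(P, R) = -1 + ((R + P) + R)/4 = -1 + ((P + R) + R)/4 = -1 + (P + 2*R)/4 = -1 + (R/2 + P/4) = -1 + R/2 + P/4)
V(104) + f(-66, h) = 104⁴ + (-1 + (½)*(-6) + (¼)*(-66)) = 116985856 + (-1 - 3 - 33/2) = 116985856 - 41/2 = 233971671/2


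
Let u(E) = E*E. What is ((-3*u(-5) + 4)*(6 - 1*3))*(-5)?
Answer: 1065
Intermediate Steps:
u(E) = E²
((-3*u(-5) + 4)*(6 - 1*3))*(-5) = ((-3*(-5)² + 4)*(6 - 1*3))*(-5) = ((-3*25 + 4)*(6 - 3))*(-5) = ((-75 + 4)*3)*(-5) = -71*3*(-5) = -213*(-5) = 1065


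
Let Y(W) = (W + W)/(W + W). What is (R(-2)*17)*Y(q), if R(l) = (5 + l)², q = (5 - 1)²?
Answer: 153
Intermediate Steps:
q = 16 (q = 4² = 16)
Y(W) = 1 (Y(W) = (2*W)/((2*W)) = (2*W)*(1/(2*W)) = 1)
(R(-2)*17)*Y(q) = ((5 - 2)²*17)*1 = (3²*17)*1 = (9*17)*1 = 153*1 = 153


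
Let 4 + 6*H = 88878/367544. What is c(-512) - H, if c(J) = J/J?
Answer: 1793281/1102632 ≈ 1.6264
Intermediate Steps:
c(J) = 1
H = -690649/1102632 (H = -⅔ + (88878/367544)/6 = -⅔ + (88878*(1/367544))/6 = -⅔ + (⅙)*(44439/183772) = -⅔ + 14813/367544 = -690649/1102632 ≈ -0.62636)
c(-512) - H = 1 - 1*(-690649/1102632) = 1 + 690649/1102632 = 1793281/1102632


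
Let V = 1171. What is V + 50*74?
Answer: 4871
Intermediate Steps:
V + 50*74 = 1171 + 50*74 = 1171 + 3700 = 4871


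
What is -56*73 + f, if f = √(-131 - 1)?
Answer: -4088 + 2*I*√33 ≈ -4088.0 + 11.489*I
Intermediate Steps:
f = 2*I*√33 (f = √(-132) = 2*I*√33 ≈ 11.489*I)
-56*73 + f = -56*73 + 2*I*√33 = -4088 + 2*I*√33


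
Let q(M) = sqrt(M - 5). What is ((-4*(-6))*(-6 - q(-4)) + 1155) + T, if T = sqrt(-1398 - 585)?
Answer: 1011 - 72*I + I*sqrt(1983) ≈ 1011.0 - 27.469*I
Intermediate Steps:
q(M) = sqrt(-5 + M)
T = I*sqrt(1983) (T = sqrt(-1983) = I*sqrt(1983) ≈ 44.531*I)
((-4*(-6))*(-6 - q(-4)) + 1155) + T = ((-4*(-6))*(-6 - sqrt(-5 - 4)) + 1155) + I*sqrt(1983) = (24*(-6 - sqrt(-9)) + 1155) + I*sqrt(1983) = (24*(-6 - 3*I) + 1155) + I*sqrt(1983) = ((-144 - 72*I) + 1155) + I*sqrt(1983) = (1011 - 72*I) + I*sqrt(1983) = 1011 - 72*I + I*sqrt(1983)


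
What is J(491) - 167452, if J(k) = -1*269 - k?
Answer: -168212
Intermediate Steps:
J(k) = -269 - k
J(491) - 167452 = (-269 - 1*491) - 167452 = (-269 - 491) - 167452 = -760 - 167452 = -168212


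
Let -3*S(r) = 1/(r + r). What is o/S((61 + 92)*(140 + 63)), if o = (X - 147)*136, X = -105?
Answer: 6386724288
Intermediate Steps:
o = -34272 (o = (-105 - 147)*136 = -252*136 = -34272)
S(r) = -1/(6*r) (S(r) = -1/(3*(r + r)) = -1/(2*r)/3 = -1/(6*r))
o/S((61 + 92)*(140 + 63)) = -34272*(-6*(61 + 92)*(140 + 63)) = -34272/((-1/(6*(153*203)))) = -34272/((-1/6/31059)) = -34272/((-1/6*1/31059)) = -34272/(-1/186354) = -34272*(-186354) = 6386724288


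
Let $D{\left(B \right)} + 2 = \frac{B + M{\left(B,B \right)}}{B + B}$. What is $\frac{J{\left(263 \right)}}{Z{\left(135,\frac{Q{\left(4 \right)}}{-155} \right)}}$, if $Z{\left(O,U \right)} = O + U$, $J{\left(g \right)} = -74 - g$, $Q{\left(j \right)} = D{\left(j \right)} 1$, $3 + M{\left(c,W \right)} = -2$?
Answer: $- \frac{417880}{167417} \approx -2.496$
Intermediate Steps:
$M{\left(c,W \right)} = -5$ ($M{\left(c,W \right)} = -3 - 2 = -5$)
$D{\left(B \right)} = -2 + \frac{-5 + B}{2 B}$ ($D{\left(B \right)} = -2 + \frac{B - 5}{B + B} = -2 + \frac{-5 + B}{2 B}$)
$Q{\left(j \right)} = \frac{-5 - 3 j}{2 j}$ ($Q{\left(j \right)} = \frac{-5 - 3 j}{2 j} 1 = \frac{-5 - 3 j}{2 j}$)
$\frac{J{\left(263 \right)}}{Z{\left(135,\frac{Q{\left(4 \right)}}{-155} \right)}} = \frac{-74 - 263}{135 + \frac{\frac{1}{2} \cdot \frac{1}{4} \left(-5 - 12\right)}{-155}} = \frac{-74 - 263}{135 + \frac{1}{2} \cdot \frac{1}{4} \left(-5 - 12\right) \left(- \frac{1}{155}\right)} = - \frac{337}{135 + \frac{1}{2} \cdot \frac{1}{4} \left(-17\right) \left(- \frac{1}{155}\right)} = - \frac{337}{135 - - \frac{17}{1240}} = - \frac{337}{135 + \frac{17}{1240}} = - \frac{337}{\frac{167417}{1240}} = \left(-337\right) \frac{1240}{167417} = - \frac{417880}{167417}$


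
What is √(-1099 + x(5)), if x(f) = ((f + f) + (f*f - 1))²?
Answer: √57 ≈ 7.5498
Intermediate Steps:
x(f) = (-1 + f² + 2*f)² (x(f) = (2*f + (f² - 1))² = (2*f + (-1 + f²))² = (-1 + f² + 2*f)²)
√(-1099 + x(5)) = √(-1099 + (-1 + 5² + 2*5)²) = √(-1099 + (-1 + 25 + 10)²) = √(-1099 + 34²) = √(-1099 + 1156) = √57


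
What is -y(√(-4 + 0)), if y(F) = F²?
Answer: 4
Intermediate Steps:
-y(√(-4 + 0)) = -(√(-4 + 0))² = -(√(-4))² = -(2*I)² = -1*(-4) = 4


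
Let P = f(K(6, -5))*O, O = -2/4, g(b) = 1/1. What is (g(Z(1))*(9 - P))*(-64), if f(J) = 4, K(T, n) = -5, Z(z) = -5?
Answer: -704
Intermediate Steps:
g(b) = 1
O = -1/2 (O = -2*1/4 = -1/2 ≈ -0.50000)
P = -2 (P = 4*(-1/2) = -2)
(g(Z(1))*(9 - P))*(-64) = (1*(9 - 1*(-2)))*(-64) = (1*(9 + 2))*(-64) = (1*11)*(-64) = 11*(-64) = -704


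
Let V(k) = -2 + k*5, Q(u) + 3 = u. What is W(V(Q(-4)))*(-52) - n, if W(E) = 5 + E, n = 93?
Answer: 1571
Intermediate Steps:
Q(u) = -3 + u
V(k) = -2 + 5*k
W(V(Q(-4)))*(-52) - n = (5 + (-2 + 5*(-3 - 4)))*(-52) - 1*93 = (5 + (-2 + 5*(-7)))*(-52) - 93 = (5 + (-2 - 35))*(-52) - 93 = (5 - 37)*(-52) - 93 = -32*(-52) - 93 = 1664 - 93 = 1571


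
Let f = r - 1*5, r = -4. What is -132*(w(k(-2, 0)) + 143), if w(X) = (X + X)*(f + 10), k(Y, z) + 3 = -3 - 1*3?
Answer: -16500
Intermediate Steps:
f = -9 (f = -4 - 1*5 = -4 - 5 = -9)
k(Y, z) = -9 (k(Y, z) = -3 + (-3 - 1*3) = -3 + (-3 - 3) = -3 - 6 = -9)
w(X) = 2*X (w(X) = (X + X)*(-9 + 10) = (2*X)*1 = 2*X)
-132*(w(k(-2, 0)) + 143) = -132*(2*(-9) + 143) = -132*(-18 + 143) = -132*125 = -16500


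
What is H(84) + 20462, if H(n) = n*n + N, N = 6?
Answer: 27524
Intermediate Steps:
H(n) = 6 + n² (H(n) = n*n + 6 = n² + 6 = 6 + n²)
H(84) + 20462 = (6 + 84²) + 20462 = (6 + 7056) + 20462 = 7062 + 20462 = 27524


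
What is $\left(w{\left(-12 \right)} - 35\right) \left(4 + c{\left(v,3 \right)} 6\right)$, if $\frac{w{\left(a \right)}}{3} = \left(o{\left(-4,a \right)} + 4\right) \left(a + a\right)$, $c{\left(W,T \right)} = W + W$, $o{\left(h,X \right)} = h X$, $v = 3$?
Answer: $-151160$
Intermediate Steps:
$o{\left(h,X \right)} = X h$
$c{\left(W,T \right)} = 2 W$
$w{\left(a \right)} = 6 a \left(4 - 4 a\right)$ ($w{\left(a \right)} = 3 \left(a \left(-4\right) + 4\right) \left(a + a\right) = 3 \left(- 4 a + 4\right) 2 a = 3 \left(4 - 4 a\right) 2 a = 3 \cdot 2 a \left(4 - 4 a\right) = 6 a \left(4 - 4 a\right)$)
$\left(w{\left(-12 \right)} - 35\right) \left(4 + c{\left(v,3 \right)} 6\right) = \left(24 \left(-12\right) \left(1 - -12\right) - 35\right) \left(4 + 2 \cdot 3 \cdot 6\right) = \left(24 \left(-12\right) \left(1 + 12\right) - 35\right) \left(4 + 6 \cdot 6\right) = \left(24 \left(-12\right) 13 - 35\right) \left(4 + 36\right) = \left(-3744 - 35\right) 40 = \left(-3779\right) 40 = -151160$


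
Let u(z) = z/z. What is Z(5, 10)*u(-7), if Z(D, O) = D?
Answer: 5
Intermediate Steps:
u(z) = 1
Z(5, 10)*u(-7) = 5*1 = 5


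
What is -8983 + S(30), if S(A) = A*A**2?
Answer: 18017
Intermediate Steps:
S(A) = A**3
-8983 + S(30) = -8983 + 30**3 = -8983 + 27000 = 18017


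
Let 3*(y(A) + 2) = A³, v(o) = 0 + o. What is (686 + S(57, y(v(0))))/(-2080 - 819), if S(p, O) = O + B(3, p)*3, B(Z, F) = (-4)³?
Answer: -492/2899 ≈ -0.16971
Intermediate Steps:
v(o) = o
B(Z, F) = -64
y(A) = -2 + A³/3
S(p, O) = -192 + O (S(p, O) = O - 64*3 = O - 192 = -192 + O)
(686 + S(57, y(v(0))))/(-2080 - 819) = (686 + (-192 + (-2 + (⅓)*0³)))/(-2080 - 819) = (686 + (-192 + (-2 + (⅓)*0)))/(-2899) = (686 + (-192 + (-2 + 0)))*(-1/2899) = (686 + (-192 - 2))*(-1/2899) = (686 - 194)*(-1/2899) = 492*(-1/2899) = -492/2899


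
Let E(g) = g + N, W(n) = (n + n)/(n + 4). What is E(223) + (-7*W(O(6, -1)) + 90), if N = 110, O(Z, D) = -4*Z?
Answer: 2031/5 ≈ 406.20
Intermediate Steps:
W(n) = 2*n/(4 + n) (W(n) = (2*n)/(4 + n) = 2*n/(4 + n))
E(g) = 110 + g (E(g) = g + 110 = 110 + g)
E(223) + (-7*W(O(6, -1)) + 90) = (110 + 223) + (-14*(-4*6)/(4 - 4*6) + 90) = 333 + (-14*(-24)/(4 - 24) + 90) = 333 + (-14*(-24)/(-20) + 90) = 333 + (-14*(-24)*(-1)/20 + 90) = 333 + (-7*12/5 + 90) = 333 + (-84/5 + 90) = 333 + 366/5 = 2031/5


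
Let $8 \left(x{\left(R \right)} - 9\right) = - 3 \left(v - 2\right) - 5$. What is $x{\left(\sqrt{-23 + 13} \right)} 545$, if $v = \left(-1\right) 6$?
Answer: $\frac{49595}{8} \approx 6199.4$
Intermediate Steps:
$v = -6$
$x{\left(R \right)} = \frac{91}{8}$ ($x{\left(R \right)} = 9 + \frac{- 3 \left(-6 - 2\right) - 5}{8} = 9 + \frac{\left(-3\right) \left(-8\right) - 5}{8} = 9 + \frac{24 - 5}{8} = 9 + \frac{1}{8} \cdot 19 = 9 + \frac{19}{8} = \frac{91}{8}$)
$x{\left(\sqrt{-23 + 13} \right)} 545 = \frac{91}{8} \cdot 545 = \frac{49595}{8}$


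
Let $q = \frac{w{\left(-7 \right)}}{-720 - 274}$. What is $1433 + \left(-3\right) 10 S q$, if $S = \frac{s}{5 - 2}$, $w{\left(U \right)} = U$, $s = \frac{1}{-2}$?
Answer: $\frac{203491}{142} \approx 1433.0$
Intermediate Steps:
$s = - \frac{1}{2} \approx -0.5$
$S = - \frac{1}{6}$ ($S = - \frac{1}{2 \left(5 - 2\right)} = - \frac{1}{2 \cdot 3} = \left(- \frac{1}{2}\right) \frac{1}{3} = - \frac{1}{6} \approx -0.16667$)
$q = \frac{1}{142}$ ($q = - \frac{7}{-720 - 274} = - \frac{7}{-994} = \left(-7\right) \left(- \frac{1}{994}\right) = \frac{1}{142} \approx 0.0070423$)
$1433 + \left(-3\right) 10 S q = 1433 + \left(-3\right) 10 \left(- \frac{1}{6}\right) \frac{1}{142} = 1433 + \left(-30\right) \left(- \frac{1}{6}\right) \frac{1}{142} = 1433 + 5 \cdot \frac{1}{142} = 1433 + \frac{5}{142} = \frac{203491}{142}$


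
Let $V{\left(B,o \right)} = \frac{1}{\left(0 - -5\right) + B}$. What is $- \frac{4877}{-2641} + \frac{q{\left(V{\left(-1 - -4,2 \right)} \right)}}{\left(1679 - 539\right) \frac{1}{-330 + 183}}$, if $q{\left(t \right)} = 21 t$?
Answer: $\frac{637289}{422560} \approx 1.5082$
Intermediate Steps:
$V{\left(B,o \right)} = \frac{1}{5 + B}$ ($V{\left(B,o \right)} = \frac{1}{\left(0 + 5\right) + B} = \frac{1}{5 + B}$)
$- \frac{4877}{-2641} + \frac{q{\left(V{\left(-1 - -4,2 \right)} \right)}}{\left(1679 - 539\right) \frac{1}{-330 + 183}} = - \frac{4877}{-2641} + \frac{21 \frac{1}{5 - -3}}{\left(1679 - 539\right) \frac{1}{-330 + 183}} = \left(-4877\right) \left(- \frac{1}{2641}\right) + \frac{21 \frac{1}{5 + \left(-1 + 4\right)}}{1140 \frac{1}{-147}} = \frac{4877}{2641} + \frac{21 \frac{1}{5 + 3}}{1140 \left(- \frac{1}{147}\right)} = \frac{4877}{2641} + \frac{21 \cdot \frac{1}{8}}{- \frac{380}{49}} = \frac{4877}{2641} + 21 \cdot \frac{1}{8} \left(- \frac{49}{380}\right) = \frac{4877}{2641} + \frac{21}{8} \left(- \frac{49}{380}\right) = \frac{4877}{2641} - \frac{1029}{3040} = \frac{637289}{422560}$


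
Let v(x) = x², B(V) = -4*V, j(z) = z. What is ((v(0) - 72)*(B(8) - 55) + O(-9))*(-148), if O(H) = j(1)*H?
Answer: -925740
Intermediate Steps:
O(H) = H (O(H) = 1*H = H)
((v(0) - 72)*(B(8) - 55) + O(-9))*(-148) = ((0² - 72)*(-4*8 - 55) - 9)*(-148) = ((0 - 72)*(-32 - 55) - 9)*(-148) = (-72*(-87) - 9)*(-148) = (6264 - 9)*(-148) = 6255*(-148) = -925740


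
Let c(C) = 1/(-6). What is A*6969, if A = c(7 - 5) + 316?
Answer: 4402085/2 ≈ 2.2010e+6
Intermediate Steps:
c(C) = -⅙
A = 1895/6 (A = -⅙ + 316 = 1895/6 ≈ 315.83)
A*6969 = (1895/6)*6969 = 4402085/2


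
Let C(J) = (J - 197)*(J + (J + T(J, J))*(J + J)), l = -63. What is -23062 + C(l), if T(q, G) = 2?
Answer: -2005042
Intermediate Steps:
C(J) = (-197 + J)*(J + 2*J*(2 + J)) (C(J) = (J - 197)*(J + (J + 2)*(J + J)) = (-197 + J)*(J + (2 + J)*(2*J)) = (-197 + J)*(J + 2*J*(2 + J)))
-23062 + C(l) = -23062 - 63*(-985 - 389*(-63) + 2*(-63)²) = -23062 - 63*(-985 + 24507 + 2*3969) = -23062 - 63*(-985 + 24507 + 7938) = -23062 - 63*31460 = -23062 - 1981980 = -2005042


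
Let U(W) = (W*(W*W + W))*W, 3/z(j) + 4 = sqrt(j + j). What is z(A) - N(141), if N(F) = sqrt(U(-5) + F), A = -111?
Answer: -6/119 - sqrt(641) - 3*I*sqrt(222)/238 ≈ -25.368 - 0.18781*I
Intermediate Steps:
z(j) = 3/(-4 + sqrt(2)*sqrt(j)) (z(j) = 3/(-4 + sqrt(j + j)) = 3/(-4 + sqrt(2*j)) = 3/(-4 + sqrt(2)*sqrt(j)))
U(W) = W**2*(W + W**2) (U(W) = (W*(W**2 + W))*W = (W*(W + W**2))*W = W**2*(W + W**2))
N(F) = sqrt(500 + F) (N(F) = sqrt((-5)**3*(1 - 5) + F) = sqrt(-125*(-4) + F) = sqrt(500 + F))
z(A) - N(141) = 3/(-4 + sqrt(2)*sqrt(-111)) - sqrt(500 + 141) = 3/(-4 + sqrt(2)*(I*sqrt(111))) - sqrt(641) = 3/(-4 + I*sqrt(222)) - sqrt(641) = -sqrt(641) + 3/(-4 + I*sqrt(222))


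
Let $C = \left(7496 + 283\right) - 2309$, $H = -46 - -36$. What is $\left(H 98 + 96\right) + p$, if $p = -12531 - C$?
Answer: $-18885$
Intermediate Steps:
$H = -10$ ($H = -46 + 36 = -10$)
$C = 5470$ ($C = 7779 - 2309 = 5470$)
$p = -18001$ ($p = -12531 - 5470 = -18001$)
$\left(H 98 + 96\right) + p = \left(\left(-10\right) 98 + 96\right) - 18001 = \left(-980 + 96\right) - 18001 = -884 - 18001 = -18885$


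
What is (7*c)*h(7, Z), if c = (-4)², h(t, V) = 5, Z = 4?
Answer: 560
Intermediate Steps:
c = 16
(7*c)*h(7, Z) = (7*16)*5 = 112*5 = 560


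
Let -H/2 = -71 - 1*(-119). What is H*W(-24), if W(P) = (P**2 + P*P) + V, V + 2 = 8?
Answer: -111168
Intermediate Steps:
V = 6 (V = -2 + 8 = 6)
W(P) = 6 + 2*P**2 (W(P) = (P**2 + P*P) + 6 = (P**2 + P**2) + 6 = 2*P**2 + 6 = 6 + 2*P**2)
H = -96 (H = -2*(-71 - 1*(-119)) = -2*(-71 + 119) = -2*48 = -96)
H*W(-24) = -96*(6 + 2*(-24)**2) = -96*(6 + 2*576) = -96*(6 + 1152) = -96*1158 = -111168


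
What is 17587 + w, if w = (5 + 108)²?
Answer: 30356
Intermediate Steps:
w = 12769 (w = 113² = 12769)
17587 + w = 17587 + 12769 = 30356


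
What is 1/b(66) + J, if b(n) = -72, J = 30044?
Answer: 2163167/72 ≈ 30044.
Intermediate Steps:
1/b(66) + J = 1/(-72) + 30044 = -1/72 + 30044 = 2163167/72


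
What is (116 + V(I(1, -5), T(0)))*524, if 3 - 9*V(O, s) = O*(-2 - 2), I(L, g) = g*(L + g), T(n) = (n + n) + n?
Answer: 590548/9 ≈ 65617.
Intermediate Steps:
T(n) = 3*n (T(n) = 2*n + n = 3*n)
V(O, s) = ⅓ + 4*O/9 (V(O, s) = ⅓ - O*(-2 - 2)/9 = ⅓ - O*(-4)/9 = ⅓ - (-4)*O/9 = ⅓ + 4*O/9)
(116 + V(I(1, -5), T(0)))*524 = (116 + (⅓ + 4*(-5*(1 - 5))/9))*524 = (116 + (⅓ + 4*(-5*(-4))/9))*524 = (116 + (⅓ + (4/9)*20))*524 = (116 + (⅓ + 80/9))*524 = (116 + 83/9)*524 = (1127/9)*524 = 590548/9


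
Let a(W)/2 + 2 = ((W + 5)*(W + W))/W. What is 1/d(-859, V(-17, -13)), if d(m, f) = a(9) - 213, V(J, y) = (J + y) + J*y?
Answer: -1/161 ≈ -0.0062112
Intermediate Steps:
a(W) = 16 + 4*W (a(W) = -4 + 2*(((W + 5)*(W + W))/W) = -4 + 2*(((5 + W)*(2*W))/W) = -4 + 2*((2*W*(5 + W))/W) = -4 + 2*(10 + 2*W) = -4 + (20 + 4*W) = 16 + 4*W)
V(J, y) = J + y + J*y
d(m, f) = -161 (d(m, f) = (16 + 4*9) - 213 = (16 + 36) - 213 = 52 - 213 = -161)
1/d(-859, V(-17, -13)) = 1/(-161) = -1/161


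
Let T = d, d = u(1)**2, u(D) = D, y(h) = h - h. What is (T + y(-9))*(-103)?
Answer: -103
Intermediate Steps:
y(h) = 0
d = 1 (d = 1**2 = 1)
T = 1
(T + y(-9))*(-103) = (1 + 0)*(-103) = 1*(-103) = -103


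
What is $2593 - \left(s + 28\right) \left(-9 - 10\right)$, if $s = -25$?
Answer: $2650$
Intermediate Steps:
$2593 - \left(s + 28\right) \left(-9 - 10\right) = 2593 - \left(-25 + 28\right) \left(-9 - 10\right) = 2593 - 3 \left(-9 - 10\right) = 2593 - 3 \left(-19\right) = 2593 - -57 = 2593 + 57 = 2650$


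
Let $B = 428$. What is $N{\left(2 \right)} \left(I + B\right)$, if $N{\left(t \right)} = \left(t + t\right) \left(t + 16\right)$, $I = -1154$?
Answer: $-52272$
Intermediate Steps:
$N{\left(t \right)} = 2 t \left(16 + t\right)$
$N{\left(2 \right)} \left(I + B\right) = 2 \cdot 2 \left(16 + 2\right) \left(-1154 + 428\right) = 2 \cdot 2 \cdot 18 \left(-726\right) = 72 \left(-726\right) = -52272$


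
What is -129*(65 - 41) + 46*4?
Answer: -2912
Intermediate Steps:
-129*(65 - 41) + 46*4 = -129*24 + 184 = -3096 + 184 = -2912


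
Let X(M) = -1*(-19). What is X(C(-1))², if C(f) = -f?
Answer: 361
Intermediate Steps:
X(M) = 19
X(C(-1))² = 19² = 361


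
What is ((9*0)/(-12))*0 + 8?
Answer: 8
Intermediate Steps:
((9*0)/(-12))*0 + 8 = (0*(-1/12))*0 + 8 = 0*0 + 8 = 0 + 8 = 8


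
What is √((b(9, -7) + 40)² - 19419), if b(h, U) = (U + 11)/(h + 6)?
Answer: I*√4004459/15 ≈ 133.41*I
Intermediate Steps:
b(h, U) = (11 + U)/(6 + h)
√((b(9, -7) + 40)² - 19419) = √(((11 - 7)/(6 + 9) + 40)² - 19419) = √((4/15 + 40)² - 19419) = √((604/15)² - 19419) = √(364816/225 - 19419) = √(-4004459/225) = I*√4004459/15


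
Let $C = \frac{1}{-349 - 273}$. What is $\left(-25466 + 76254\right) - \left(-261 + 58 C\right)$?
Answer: $\frac{15876268}{311} \approx 51049.0$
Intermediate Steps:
$C = - \frac{1}{622}$ ($C = \frac{1}{-622} = - \frac{1}{622} \approx -0.0016077$)
$\left(-25466 + 76254\right) - \left(-261 + 58 C\right) = \left(-25466 + 76254\right) + \left(261 - - \frac{29}{311}\right) = 50788 + \left(261 + \frac{29}{311}\right) = 50788 + \frac{81200}{311} = \frac{15876268}{311}$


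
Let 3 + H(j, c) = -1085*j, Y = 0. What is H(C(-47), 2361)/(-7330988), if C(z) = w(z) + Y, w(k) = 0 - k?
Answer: 25499/3665494 ≈ 0.0069565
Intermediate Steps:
w(k) = -k
C(z) = -z (C(z) = -z + 0 = -z)
H(j, c) = -3 - 1085*j
H(C(-47), 2361)/(-7330988) = (-3 - (-1085)*(-47))/(-7330988) = (-3 - 1085*47)*(-1/7330988) = (-3 - 50995)*(-1/7330988) = -50998*(-1/7330988) = 25499/3665494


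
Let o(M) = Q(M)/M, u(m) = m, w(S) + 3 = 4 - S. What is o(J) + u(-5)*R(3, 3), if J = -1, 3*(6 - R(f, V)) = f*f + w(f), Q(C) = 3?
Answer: -64/3 ≈ -21.333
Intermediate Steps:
w(S) = 1 - S (w(S) = -3 + (4 - S) = 1 - S)
R(f, V) = 17/3 - f**2/3 + f/3 (R(f, V) = 6 - (f*f + (1 - f))/3 = 6 - (f**2 + (1 - f))/3 = 6 - (1 + f**2 - f)/3 = 6 + (-1/3 - f**2/3 + f/3) = 17/3 - f**2/3 + f/3)
o(M) = 3/M
o(J) + u(-5)*R(3, 3) = 3/(-1) - 5*(17/3 - 1/3*3**2 + (1/3)*3) = 3*(-1) - 5*(17/3 - 1/3*9 + 1) = -3 - 5*(17/3 - 3 + 1) = -3 - 5*11/3 = -3 - 55/3 = -64/3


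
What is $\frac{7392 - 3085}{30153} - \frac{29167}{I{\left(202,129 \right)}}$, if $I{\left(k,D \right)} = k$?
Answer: $- \frac{878602537}{6090906} \approx -144.25$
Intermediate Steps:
$\frac{7392 - 3085}{30153} - \frac{29167}{I{\left(202,129 \right)}} = \frac{7392 - 3085}{30153} - \frac{29167}{202} = 4307 \cdot \frac{1}{30153} - \frac{29167}{202} = \frac{4307}{30153} - \frac{29167}{202} = - \frac{878602537}{6090906}$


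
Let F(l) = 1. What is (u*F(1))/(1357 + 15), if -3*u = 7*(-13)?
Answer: 13/588 ≈ 0.022109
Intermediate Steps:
u = 91/3 (u = -7*(-13)/3 = -⅓*(-91) = 91/3 ≈ 30.333)
(u*F(1))/(1357 + 15) = ((91/3)*1)/(1357 + 15) = (91/3)/1372 = (91/3)*(1/1372) = 13/588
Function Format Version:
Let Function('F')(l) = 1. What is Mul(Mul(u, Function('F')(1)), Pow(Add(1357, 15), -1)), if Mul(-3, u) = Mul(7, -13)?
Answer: Rational(13, 588) ≈ 0.022109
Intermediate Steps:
u = Rational(91, 3) (u = Mul(Rational(-1, 3), Mul(7, -13)) = Mul(Rational(-1, 3), -91) = Rational(91, 3) ≈ 30.333)
Mul(Mul(u, Function('F')(1)), Pow(Add(1357, 15), -1)) = Mul(Mul(Rational(91, 3), 1), Pow(Add(1357, 15), -1)) = Mul(Rational(91, 3), Pow(1372, -1)) = Mul(Rational(91, 3), Rational(1, 1372)) = Rational(13, 588)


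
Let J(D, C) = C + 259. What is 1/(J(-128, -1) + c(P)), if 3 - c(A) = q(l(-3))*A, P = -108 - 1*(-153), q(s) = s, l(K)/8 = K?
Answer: 1/1341 ≈ 0.00074571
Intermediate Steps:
l(K) = 8*K
P = 45 (P = -108 + 153 = 45)
J(D, C) = 259 + C
c(A) = 3 + 24*A (c(A) = 3 - 8*(-3)*A = 3 - (-24)*A = 3 + 24*A)
1/(J(-128, -1) + c(P)) = 1/((259 - 1) + (3 + 24*45)) = 1/(258 + (3 + 1080)) = 1/(258 + 1083) = 1/1341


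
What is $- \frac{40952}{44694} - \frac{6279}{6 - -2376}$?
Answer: $- \frac{63030215}{17743518} \approx -3.5523$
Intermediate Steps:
$- \frac{40952}{44694} - \frac{6279}{6 - -2376} = \left(-40952\right) \frac{1}{44694} - \frac{6279}{6 + 2376} = - \frac{20476}{22347} - \frac{6279}{2382} = - \frac{20476}{22347} - \frac{2093}{794} = - \frac{63030215}{17743518}$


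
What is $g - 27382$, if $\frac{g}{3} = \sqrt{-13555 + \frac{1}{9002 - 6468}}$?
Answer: $-27382 + \frac{3 i \sqrt{87038767046}}{2534} \approx -27382.0 + 349.28 i$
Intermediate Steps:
$g = \frac{3 i \sqrt{87038767046}}{2534}$ ($g = 3 \sqrt{-13555 + \frac{1}{9002 - 6468}} = 3 \sqrt{-13555 + \frac{1}{2534}} = 3 \sqrt{- \frac{34348369}{2534}} = 3 \frac{i \sqrt{87038767046}}{2534} = \frac{3 i \sqrt{87038767046}}{2534} \approx 349.28 i$)
$g - 27382 = \frac{3 i \sqrt{87038767046}}{2534} - 27382 = -27382 + \frac{3 i \sqrt{87038767046}}{2534}$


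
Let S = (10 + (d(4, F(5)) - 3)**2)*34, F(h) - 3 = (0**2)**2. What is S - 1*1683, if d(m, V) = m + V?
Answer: -799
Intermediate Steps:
F(h) = 3 (F(h) = 3 + (0**2)**2 = 3 + 0**2 = 3 + 0 = 3)
d(m, V) = V + m
S = 884 (S = (10 + ((3 + 4) - 3)**2)*34 = (10 + (7 - 3)**2)*34 = (10 + 4**2)*34 = (10 + 16)*34 = 26*34 = 884)
S - 1*1683 = 884 - 1*1683 = 884 - 1683 = -799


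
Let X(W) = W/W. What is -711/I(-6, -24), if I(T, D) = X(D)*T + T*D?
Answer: -237/46 ≈ -5.1522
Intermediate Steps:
X(W) = 1
I(T, D) = T + D*T (I(T, D) = 1*T + T*D = T + D*T)
-711/I(-6, -24) = -711*(-1/(6*(1 - 24))) = -711/((-6*(-23))) = -711/138 = -711*1/138 = -237/46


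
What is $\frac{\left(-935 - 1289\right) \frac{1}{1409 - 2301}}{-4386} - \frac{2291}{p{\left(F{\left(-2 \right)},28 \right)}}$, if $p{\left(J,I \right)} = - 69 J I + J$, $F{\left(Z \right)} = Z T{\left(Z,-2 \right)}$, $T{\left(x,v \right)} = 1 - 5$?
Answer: $\frac{1116093805}{7554674472} \approx 0.14774$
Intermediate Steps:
$T{\left(x,v \right)} = -4$
$F{\left(Z \right)} = - 4 Z$ ($F{\left(Z \right)} = Z \left(-4\right) = - 4 Z$)
$p{\left(J,I \right)} = J - 69 I J$ ($p{\left(J,I \right)} = - 69 I J + J = J - 69 I J$)
$\frac{\left(-935 - 1289\right) \frac{1}{1409 - 2301}}{-4386} - \frac{2291}{p{\left(F{\left(-2 \right)},28 \right)}} = \frac{\left(-935 - 1289\right) \frac{1}{1409 - 2301}}{-4386} - \frac{2291}{\left(-4\right) \left(-2\right) \left(1 - 1932\right)} = - \frac{2224}{-892} \left(- \frac{1}{4386}\right) - \frac{2291}{8 \left(1 - 1932\right)} = \left(-2224\right) \left(- \frac{1}{892}\right) \left(- \frac{1}{4386}\right) - \frac{2291}{8 \left(-1931\right)} = \frac{556}{223} \left(- \frac{1}{4386}\right) - \frac{2291}{-15448} = - \frac{278}{489039} - - \frac{2291}{15448} = - \frac{278}{489039} + \frac{2291}{15448} = \frac{1116093805}{7554674472}$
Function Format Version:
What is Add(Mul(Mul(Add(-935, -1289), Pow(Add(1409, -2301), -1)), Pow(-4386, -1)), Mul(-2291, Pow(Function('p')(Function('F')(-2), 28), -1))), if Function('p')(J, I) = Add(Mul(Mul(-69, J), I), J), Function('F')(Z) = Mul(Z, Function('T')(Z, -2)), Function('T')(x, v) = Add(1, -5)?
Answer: Rational(1116093805, 7554674472) ≈ 0.14774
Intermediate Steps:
Function('T')(x, v) = -4
Function('F')(Z) = Mul(-4, Z) (Function('F')(Z) = Mul(Z, -4) = Mul(-4, Z))
Function('p')(J, I) = Add(J, Mul(-69, I, J)) (Function('p')(J, I) = Add(Mul(-69, I, J), J) = Add(J, Mul(-69, I, J)))
Add(Mul(Mul(Add(-935, -1289), Pow(Add(1409, -2301), -1)), Pow(-4386, -1)), Mul(-2291, Pow(Function('p')(Function('F')(-2), 28), -1))) = Add(Mul(Mul(Add(-935, -1289), Pow(Add(1409, -2301), -1)), Pow(-4386, -1)), Mul(-2291, Pow(Mul(Mul(-4, -2), Add(1, Mul(-69, 28))), -1))) = Add(Mul(Mul(-2224, Pow(-892, -1)), Rational(-1, 4386)), Mul(-2291, Pow(Mul(8, Add(1, -1932)), -1))) = Add(Mul(Mul(-2224, Rational(-1, 892)), Rational(-1, 4386)), Mul(-2291, Pow(Mul(8, -1931), -1))) = Add(Mul(Rational(556, 223), Rational(-1, 4386)), Mul(-2291, Pow(-15448, -1))) = Add(Rational(-278, 489039), Mul(-2291, Rational(-1, 15448))) = Add(Rational(-278, 489039), Rational(2291, 15448)) = Rational(1116093805, 7554674472)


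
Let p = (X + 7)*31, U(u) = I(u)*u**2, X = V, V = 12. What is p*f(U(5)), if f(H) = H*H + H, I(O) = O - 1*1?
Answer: 5948900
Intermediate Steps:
I(O) = -1 + O (I(O) = O - 1 = -1 + O)
X = 12
U(u) = u**2*(-1 + u) (U(u) = (-1 + u)*u**2 = u**2*(-1 + u))
f(H) = H + H**2 (f(H) = H**2 + H = H + H**2)
p = 589 (p = (12 + 7)*31 = 19*31 = 589)
p*f(U(5)) = 589*((5**2*(-1 + 5))*(1 + 5**2*(-1 + 5))) = 589*((25*4)*(1 + 25*4)) = 589*(100*(1 + 100)) = 589*(100*101) = 589*10100 = 5948900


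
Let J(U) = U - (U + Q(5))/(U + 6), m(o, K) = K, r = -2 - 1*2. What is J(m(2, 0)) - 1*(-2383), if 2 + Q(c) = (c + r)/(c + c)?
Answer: 142999/60 ≈ 2383.3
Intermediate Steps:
r = -4 (r = -2 - 2 = -4)
Q(c) = -2 + (-4 + c)/(2*c) (Q(c) = -2 + (c - 4)/(c + c) = -2 + (-4 + c)/((2*c)) = -2 + (-4 + c)*(1/(2*c)) = -2 + (-4 + c)/(2*c))
J(U) = U - (-19/10 + U)/(6 + U) (J(U) = U - (U + (-3/2 - 2/5))/(U + 6) = U - (U + (-3/2 - 2*1/5))/(6 + U) = U - (U + (-3/2 - 2/5))/(6 + U) = U - (U - 19/10)/(6 + U) = U - (-19/10 + U)/(6 + U))
J(m(2, 0)) - 1*(-2383) = (19/10 + 0**2 + 5*0)/(6 + 0) - 1*(-2383) = (19/10 + 0 + 0)/6 + 2383 = (1/6)*(19/10) + 2383 = 19/60 + 2383 = 142999/60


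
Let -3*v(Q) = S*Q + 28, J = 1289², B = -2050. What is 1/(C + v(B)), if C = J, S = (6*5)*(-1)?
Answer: 3/4923035 ≈ 6.0938e-7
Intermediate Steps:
S = -30 (S = 30*(-1) = -30)
J = 1661521
C = 1661521
v(Q) = -28/3 + 10*Q (v(Q) = -(-30*Q + 28)/3 = -(28 - 30*Q)/3 = -28/3 + 10*Q)
1/(C + v(B)) = 1/(1661521 + (-28/3 + 10*(-2050))) = 1/(1661521 + (-28/3 - 20500)) = 1/(1661521 - 61528/3) = 1/(4923035/3) = 3/4923035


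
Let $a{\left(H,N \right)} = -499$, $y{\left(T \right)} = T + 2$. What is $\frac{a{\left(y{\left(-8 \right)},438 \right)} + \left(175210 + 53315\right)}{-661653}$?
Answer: $- \frac{228026}{661653} \approx -0.34463$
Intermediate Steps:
$y{\left(T \right)} = 2 + T$
$\frac{a{\left(y{\left(-8 \right)},438 \right)} + \left(175210 + 53315\right)}{-661653} = \frac{-499 + \left(175210 + 53315\right)}{-661653} = \left(-499 + 228525\right) \left(- \frac{1}{661653}\right) = 228026 \left(- \frac{1}{661653}\right) = - \frac{228026}{661653}$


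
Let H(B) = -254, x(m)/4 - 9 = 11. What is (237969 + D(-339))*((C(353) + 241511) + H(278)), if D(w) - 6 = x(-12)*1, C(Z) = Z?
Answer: 57516468550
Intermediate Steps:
x(m) = 80 (x(m) = 36 + 4*11 = 36 + 44 = 80)
D(w) = 86 (D(w) = 6 + 80*1 = 6 + 80 = 86)
(237969 + D(-339))*((C(353) + 241511) + H(278)) = (237969 + 86)*((353 + 241511) - 254) = 238055*(241864 - 254) = 238055*241610 = 57516468550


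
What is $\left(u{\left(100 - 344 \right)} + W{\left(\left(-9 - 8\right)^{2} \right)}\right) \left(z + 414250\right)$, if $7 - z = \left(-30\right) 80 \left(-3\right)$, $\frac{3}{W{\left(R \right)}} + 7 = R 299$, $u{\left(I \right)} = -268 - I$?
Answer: $- \frac{844111251501}{86404} \approx -9.7694 \cdot 10^{6}$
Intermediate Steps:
$W{\left(R \right)} = \frac{3}{-7 + 299 R}$ ($W{\left(R \right)} = \frac{3}{-7 + R 299} = \frac{3}{-7 + 299 R}$)
$z = -7193$ ($z = 7 - \left(-30\right) 80 \left(-3\right) = 7 - \left(-2400\right) \left(-3\right) = 7 - 7200 = -7193$)
$\left(u{\left(100 - 344 \right)} + W{\left(\left(-9 - 8\right)^{2} \right)}\right) \left(z + 414250\right) = \left(\left(-268 - \left(100 - 344\right)\right) + \frac{3}{-7 + 299 \left(-9 - 8\right)^{2}}\right) \left(-7193 + 414250\right) = \left(\left(-268 - -244\right) + \frac{3}{-7 + 299 \left(-17\right)^{2}}\right) 407057 = \left(\left(-268 + 244\right) + \frac{3}{-7 + 299 \cdot 289}\right) 407057 = \left(-24 + \frac{3}{-7 + 86411}\right) 407057 = \left(-24 + \frac{3}{86404}\right) 407057 = \left(- \frac{2073693}{86404}\right) 407057 = - \frac{844111251501}{86404}$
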